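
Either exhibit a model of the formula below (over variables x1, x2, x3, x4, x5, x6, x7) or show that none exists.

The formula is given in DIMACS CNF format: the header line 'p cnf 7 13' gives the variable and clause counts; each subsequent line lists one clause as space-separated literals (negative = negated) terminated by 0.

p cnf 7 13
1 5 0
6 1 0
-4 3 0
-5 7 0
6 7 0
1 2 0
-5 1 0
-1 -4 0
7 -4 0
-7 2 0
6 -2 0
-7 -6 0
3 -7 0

x1 ↦ True, x2 ↦ False, x3 ↦ True, x4 ↦ False, x5 ↦ False, x6 ↦ True, x7 ↦ False

Try x1 = True.
Unit clause (¬x4) forces x4 = False.
Try x5 = False.
Try x6 = True.
Unit clause (¬x7) forces x7 = False.
All clauses hold; x2, x3 can take either value.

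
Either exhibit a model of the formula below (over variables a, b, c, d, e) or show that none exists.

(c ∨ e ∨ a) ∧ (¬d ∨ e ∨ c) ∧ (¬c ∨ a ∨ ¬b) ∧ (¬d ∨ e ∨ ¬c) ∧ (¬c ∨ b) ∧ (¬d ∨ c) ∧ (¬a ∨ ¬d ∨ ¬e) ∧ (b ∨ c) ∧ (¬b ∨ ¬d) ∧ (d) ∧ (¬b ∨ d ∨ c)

(d) alone gives d = True.
(c) alone gives c = True.
(e) alone gives e = True.
(b) alone gives b = True.
But (¬b) is also a unit clause — contradiction.

UNSATISFIABLE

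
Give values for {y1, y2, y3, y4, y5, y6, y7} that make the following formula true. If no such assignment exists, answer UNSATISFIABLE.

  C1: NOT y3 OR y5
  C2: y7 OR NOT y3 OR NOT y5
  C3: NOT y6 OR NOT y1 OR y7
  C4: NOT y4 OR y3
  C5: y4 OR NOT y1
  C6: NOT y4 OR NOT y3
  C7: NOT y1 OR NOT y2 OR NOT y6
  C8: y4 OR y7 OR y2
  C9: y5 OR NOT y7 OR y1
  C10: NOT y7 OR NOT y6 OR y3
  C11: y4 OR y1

UNSATISFIABLE

Try y3 = false.
Unit clause (NOT y4) forces y4 = false.
Unit clause (NOT y1) forces y1 = false.
That conflicts with the unit clause (y1).
That branch fails; take y3 = true instead.
Unit clause (y5) forces y5 = true.
Unit clause (y7) forces y7 = true.
Unit clause (NOT y4) forces y4 = false.
Unit clause (NOT y1) forces y1 = false.
That conflicts with the unit clause (y1).
Either choice for y3 ends in contradiction.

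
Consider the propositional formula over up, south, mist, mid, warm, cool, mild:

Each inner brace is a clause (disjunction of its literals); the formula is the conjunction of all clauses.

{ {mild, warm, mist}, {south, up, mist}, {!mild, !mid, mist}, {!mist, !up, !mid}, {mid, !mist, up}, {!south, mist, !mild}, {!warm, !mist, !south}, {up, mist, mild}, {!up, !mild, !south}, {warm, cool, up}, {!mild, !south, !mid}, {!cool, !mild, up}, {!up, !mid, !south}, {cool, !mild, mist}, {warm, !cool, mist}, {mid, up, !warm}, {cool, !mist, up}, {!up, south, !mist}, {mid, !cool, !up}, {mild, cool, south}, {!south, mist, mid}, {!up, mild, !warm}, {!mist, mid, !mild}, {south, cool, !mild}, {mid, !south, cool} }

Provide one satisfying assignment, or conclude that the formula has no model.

up: false; south: true; mist: true; mid: true; warm: false; cool: true; mild: false

Try mild = false.
Try warm = false.
(mist) alone gives mist = true.
Try up = false.
(mid) alone gives mid = true.
(cool) alone gives cool = true.
Every clause is now satisfied; south is unconstrained.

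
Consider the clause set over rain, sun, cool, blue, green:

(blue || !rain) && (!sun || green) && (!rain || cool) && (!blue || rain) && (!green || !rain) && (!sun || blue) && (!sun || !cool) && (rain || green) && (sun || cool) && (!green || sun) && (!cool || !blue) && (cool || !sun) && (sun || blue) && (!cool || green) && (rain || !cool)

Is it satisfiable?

Unsatisfiable

Case blue = true:
(rain) alone gives rain = true.
(cool) alone gives cool = true.
Now (!cool) is unsatisfied and unit — conflict.
Backtrack on blue: now try blue = false.
(!rain) alone gives rain = false.
(!sun) alone gives sun = false.
Now (sun) is unsatisfied and unit — conflict.
Neither blue = true nor blue = false works.
No assignment satisfies every clause.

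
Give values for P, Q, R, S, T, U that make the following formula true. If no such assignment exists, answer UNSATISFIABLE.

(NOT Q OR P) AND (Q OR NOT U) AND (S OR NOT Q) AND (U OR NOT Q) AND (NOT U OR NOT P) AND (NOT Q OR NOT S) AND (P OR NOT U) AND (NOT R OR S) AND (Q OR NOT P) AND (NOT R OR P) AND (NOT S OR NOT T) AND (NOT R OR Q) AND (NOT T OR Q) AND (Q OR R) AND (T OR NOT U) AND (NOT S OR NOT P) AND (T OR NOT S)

UNSATISFIABLE

Case Q = false:
The clause (NOT U) is unit, so U = false.
The clause (NOT P) is unit, so P = false.
The clause (NOT R) is unit, so R = false.
But (R) is also a unit clause — contradiction.
Backtrack on Q: now try Q = true.
The clause (P) is unit, so P = true.
The clause (S) is unit, so S = true.
But (NOT S) is also a unit clause — contradiction.
Both values of Q lead to a conflict.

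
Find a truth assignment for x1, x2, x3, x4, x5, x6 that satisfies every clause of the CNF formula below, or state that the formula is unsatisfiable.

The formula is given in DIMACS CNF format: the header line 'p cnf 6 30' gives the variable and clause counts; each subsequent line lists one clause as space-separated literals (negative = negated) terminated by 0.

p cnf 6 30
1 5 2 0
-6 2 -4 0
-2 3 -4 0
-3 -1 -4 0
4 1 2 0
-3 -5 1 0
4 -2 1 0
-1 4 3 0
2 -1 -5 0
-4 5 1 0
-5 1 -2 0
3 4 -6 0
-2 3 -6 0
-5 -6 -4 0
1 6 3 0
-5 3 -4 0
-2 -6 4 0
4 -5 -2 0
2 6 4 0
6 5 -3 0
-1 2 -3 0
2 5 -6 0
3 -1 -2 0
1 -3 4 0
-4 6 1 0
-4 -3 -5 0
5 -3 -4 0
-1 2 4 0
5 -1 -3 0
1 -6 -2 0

x1=True; x2=False; x3=False; x4=True; x5=False; x6=False

Suppose x1 = True.
Suppose x3 = False.
The clause (x4) is unit, so x4 = True.
The clause (¬x2) is unit, so x2 = False.
The clause (¬x6) is unit, so x6 = False.
The clause (¬x5) is unit, so x5 = False.
This assignment satisfies each clause.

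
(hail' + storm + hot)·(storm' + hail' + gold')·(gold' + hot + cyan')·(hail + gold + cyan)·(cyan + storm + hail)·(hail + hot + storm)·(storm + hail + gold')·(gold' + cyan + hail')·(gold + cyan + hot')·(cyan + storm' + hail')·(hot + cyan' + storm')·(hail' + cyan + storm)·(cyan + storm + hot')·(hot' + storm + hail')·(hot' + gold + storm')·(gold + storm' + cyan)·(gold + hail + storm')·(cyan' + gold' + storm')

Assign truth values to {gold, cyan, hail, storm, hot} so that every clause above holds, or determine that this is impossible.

Branch on hail: set hail = 0.
Branch on gold: set gold = 1.
The clause (storm) is unit, so storm = 1.
The clause (cyan') is unit, so cyan = 0.
Every clause is now satisfied; hot is unconstrained.

gold: 1; cyan: 0; hail: 0; storm: 1; hot: 1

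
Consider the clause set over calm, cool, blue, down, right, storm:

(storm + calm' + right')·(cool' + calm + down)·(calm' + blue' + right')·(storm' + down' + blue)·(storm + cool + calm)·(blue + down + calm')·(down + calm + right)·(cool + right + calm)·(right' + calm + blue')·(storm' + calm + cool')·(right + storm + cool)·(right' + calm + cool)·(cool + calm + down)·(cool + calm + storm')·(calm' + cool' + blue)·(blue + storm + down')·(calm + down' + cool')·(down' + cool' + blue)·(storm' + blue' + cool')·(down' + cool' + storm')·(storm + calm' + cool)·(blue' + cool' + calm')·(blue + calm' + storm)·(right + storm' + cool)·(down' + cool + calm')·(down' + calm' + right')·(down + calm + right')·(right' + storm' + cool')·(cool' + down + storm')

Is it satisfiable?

Unsatisfiable

Suppose storm = 1.
Suppose down = 0.
The clause (cool') is unit, so cool = 0.
The clause (calm) is unit, so calm = 1.
The clause (blue) is unit, so blue = 1.
The clause (right') is unit, so right = 0.
But (right) is also a unit clause — contradiction.
So down must be the other value — set down = 1.
The clause (blue) is unit, so blue = 1.
The clause (cool') is unit, so cool = 0.
The clause (calm) is unit, so calm = 1.
But (calm') is also a unit clause — contradiction.
Both values of down lead to a conflict.
So storm must be the other value — set storm = 0.
Suppose calm = 0.
The clause (cool) is unit, so cool = 1.
The clause (down) is unit, so down = 1.
But (down') is also a unit clause — contradiction.
So calm must be the other value — set calm = 1.
The clause (right') is unit, so right = 0.
The clause (cool) is unit, so cool = 1.
The clause (blue) is unit, so blue = 1.
But (blue') is also a unit clause — contradiction.
Both values of calm lead to a conflict.
Both values of storm lead to a conflict.
No assignment satisfies every clause.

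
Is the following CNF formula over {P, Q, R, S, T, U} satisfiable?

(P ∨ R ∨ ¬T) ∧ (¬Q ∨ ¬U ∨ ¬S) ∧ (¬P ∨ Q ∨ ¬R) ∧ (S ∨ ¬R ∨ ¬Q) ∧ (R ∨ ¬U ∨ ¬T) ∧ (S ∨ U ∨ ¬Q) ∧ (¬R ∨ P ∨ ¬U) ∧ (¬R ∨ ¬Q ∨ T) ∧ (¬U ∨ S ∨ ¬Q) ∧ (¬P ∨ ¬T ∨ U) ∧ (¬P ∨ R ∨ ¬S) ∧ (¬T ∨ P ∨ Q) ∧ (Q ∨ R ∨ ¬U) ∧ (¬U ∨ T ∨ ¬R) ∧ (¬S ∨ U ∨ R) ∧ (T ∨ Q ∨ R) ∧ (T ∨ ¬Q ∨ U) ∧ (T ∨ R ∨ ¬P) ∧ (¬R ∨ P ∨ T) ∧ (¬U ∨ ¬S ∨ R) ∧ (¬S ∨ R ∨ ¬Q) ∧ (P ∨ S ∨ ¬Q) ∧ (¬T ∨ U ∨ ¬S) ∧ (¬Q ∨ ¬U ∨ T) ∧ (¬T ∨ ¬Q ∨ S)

No, unsatisfiable

Suppose P = True.
Suppose Q = True.
Suppose U = False.
Unit clause (S) forces S = True.
Unit clause (¬T) forces T = False.
That conflicts with the unit clause (T).
Backtrack on U: now try U = True.
Unit clause (¬S) forces S = False.
That conflicts with the unit clause (S).
Either choice for U ends in contradiction.
Backtrack on Q: now try Q = False.
Unit clause (¬R) forces R = False.
Unit clause (¬S) forces S = False.
Unit clause (¬U) forces U = False.
Unit clause (¬T) forces T = False.
That conflicts with the unit clause (T).
Either choice for Q ends in contradiction.
Backtrack on P: now try P = False.
Suppose R = True.
Unit clause (¬U) forces U = False.
Unit clause (T) forces T = True.
Unit clause (Q) forces Q = True.
Unit clause (S) forces S = True.
That conflicts with the unit clause (¬S).
Backtrack on R: now try R = False.
Unit clause (¬T) forces T = False.
Unit clause (Q) forces Q = True.
Unit clause (U) forces U = True.
That conflicts with the unit clause (¬U).
Either choice for R ends in contradiction.
Either choice for P ends in contradiction.
No assignment satisfies every clause.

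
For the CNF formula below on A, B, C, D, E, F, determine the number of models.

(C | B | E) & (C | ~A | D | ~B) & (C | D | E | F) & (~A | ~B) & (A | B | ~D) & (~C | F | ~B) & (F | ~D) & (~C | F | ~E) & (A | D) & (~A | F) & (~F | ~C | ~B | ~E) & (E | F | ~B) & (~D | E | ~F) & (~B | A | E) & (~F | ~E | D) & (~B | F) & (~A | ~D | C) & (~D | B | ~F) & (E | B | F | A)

There are 2^6 = 64 truth assignments over (A, B, C, D, E, F).
Split on B. With B = 1, the clauses containing B are satisfied and ~B drops from the rest; 1 of the 2^5 = 32 assignments to the other variables satisfy what remains.
With B = 0, by the same count on the reduced clause set, 1 assignment works.
(One model: A=F, B=T, C=F, D=T, E=T, F=T.)
Total: 1 + 1 = 2.

2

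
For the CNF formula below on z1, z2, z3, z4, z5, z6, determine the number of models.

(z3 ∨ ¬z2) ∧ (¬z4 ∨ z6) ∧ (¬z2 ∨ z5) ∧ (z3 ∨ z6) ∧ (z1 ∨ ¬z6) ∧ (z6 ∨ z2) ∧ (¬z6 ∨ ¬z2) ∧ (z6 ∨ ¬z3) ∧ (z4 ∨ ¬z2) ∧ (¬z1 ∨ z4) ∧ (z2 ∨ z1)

There are 2^6 = 64 truth assignments over (z1, z2, z3, z4, z5, z6).
Split on z1. With z1 = True, the clauses containing z1 are satisfied and ¬z1 drops from the rest; 4 of the 2^5 = 32 assignments to the other variables satisfy what remains.
With z1 = False, by the same count on the reduced clause set, 0 assignments work.
Total: 4 + 0 = 4.

4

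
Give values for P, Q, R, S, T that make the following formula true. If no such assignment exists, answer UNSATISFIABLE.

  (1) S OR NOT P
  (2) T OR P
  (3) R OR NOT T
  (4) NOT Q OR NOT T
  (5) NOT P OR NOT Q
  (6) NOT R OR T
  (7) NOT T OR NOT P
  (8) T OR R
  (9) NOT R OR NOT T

Branch on S: set S = true.
Branch on T: set T = true.
The clause (R) is unit, so R = true.
But (NOT R) is also a unit clause — contradiction.
That branch fails; take T = false instead.
The clause (P) is unit, so P = true.
The clause (NOT Q) is unit, so Q = false.
The clause (NOT R) is unit, so R = false.
But (R) is also a unit clause — contradiction.
Either choice for T ends in contradiction.
That branch fails; take S = false instead.
The clause (NOT P) is unit, so P = false.
The clause (T) is unit, so T = true.
The clause (R) is unit, so R = true.
But (NOT R) is also a unit clause — contradiction.
Either choice for S ends in contradiction.

UNSATISFIABLE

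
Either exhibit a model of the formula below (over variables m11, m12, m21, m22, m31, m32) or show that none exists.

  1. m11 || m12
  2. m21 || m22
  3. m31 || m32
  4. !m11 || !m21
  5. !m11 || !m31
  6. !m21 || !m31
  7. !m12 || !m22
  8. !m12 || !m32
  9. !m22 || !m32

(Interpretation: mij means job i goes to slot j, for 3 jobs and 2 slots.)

UNSATISFIABLE

Branch on m11: set m11 = true.
Unit clause (!m21) forces m21 = false.
Unit clause (m22) forces m22 = true.
Unit clause (!m31) forces m31 = false.
Unit clause (m32) forces m32 = true.
Now (!m32) is unsatisfied and unit — conflict.
Backtrack on m11: now try m11 = false.
Unit clause (m12) forces m12 = true.
Unit clause (!m22) forces m22 = false.
Unit clause (m21) forces m21 = true.
Unit clause (!m31) forces m31 = false.
Unit clause (m32) forces m32 = true.
Now (!m32) is unsatisfied and unit — conflict.
Either choice for m11 ends in contradiction.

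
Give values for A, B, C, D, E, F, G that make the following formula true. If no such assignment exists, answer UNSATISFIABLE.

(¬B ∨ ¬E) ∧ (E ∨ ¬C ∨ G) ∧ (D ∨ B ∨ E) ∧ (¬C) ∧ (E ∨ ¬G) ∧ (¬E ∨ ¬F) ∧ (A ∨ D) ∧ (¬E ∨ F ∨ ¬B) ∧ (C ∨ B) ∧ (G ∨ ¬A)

The clause (¬C) is unit, so C = False.
The clause (B) is unit, so B = True.
The clause (¬E) is unit, so E = False.
The clause (¬G) is unit, so G = False.
The clause (¬A) is unit, so A = False.
The clause (D) is unit, so D = True.
No clause remains; F is free.

A ↦ False,  B ↦ True,  C ↦ False,  D ↦ True,  E ↦ False,  F ↦ True,  G ↦ False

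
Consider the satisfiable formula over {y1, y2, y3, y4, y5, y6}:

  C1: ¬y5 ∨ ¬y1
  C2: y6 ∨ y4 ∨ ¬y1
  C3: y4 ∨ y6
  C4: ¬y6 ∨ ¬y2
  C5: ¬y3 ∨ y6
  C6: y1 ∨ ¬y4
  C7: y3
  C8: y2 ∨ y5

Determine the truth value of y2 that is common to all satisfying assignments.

False

Suppose y2 = True.
The clause (¬y6) is unit, so y6 = False.
The clause (y4) is unit, so y4 = True.
The clause (¬y3) is unit, so y3 = False.
That conflicts with the unit clause (y3).
So every satisfying assignment has y2 = False.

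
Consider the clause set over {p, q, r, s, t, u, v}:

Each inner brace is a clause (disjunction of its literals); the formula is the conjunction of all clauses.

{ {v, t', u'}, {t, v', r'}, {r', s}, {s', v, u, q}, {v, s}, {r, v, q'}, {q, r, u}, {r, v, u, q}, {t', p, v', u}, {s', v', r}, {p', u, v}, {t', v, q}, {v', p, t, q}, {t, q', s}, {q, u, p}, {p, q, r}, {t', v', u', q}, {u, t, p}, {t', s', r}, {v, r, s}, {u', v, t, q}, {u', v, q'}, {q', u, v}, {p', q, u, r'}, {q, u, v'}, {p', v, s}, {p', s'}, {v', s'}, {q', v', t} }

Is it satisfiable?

Try r = 0.
Try v = 1.
(s') alone gives s = 0.
Try q = 1.
(t) alone gives t = 1.
Try p = 1.
All clauses hold; u can take either value.
A satisfying assignment: p: 1,  q: 1,  r: 0,  s: 0,  t: 1,  u: 1,  v: 1.

Yes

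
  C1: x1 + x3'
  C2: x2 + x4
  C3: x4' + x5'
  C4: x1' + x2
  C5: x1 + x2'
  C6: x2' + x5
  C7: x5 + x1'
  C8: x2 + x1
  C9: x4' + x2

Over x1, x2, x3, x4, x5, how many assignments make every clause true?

There are 2^5 = 32 truth assignments over (x1, x2, x3, x4, x5).
Split on x1. With x1 = 1, the clauses containing x1 are satisfied and x1' drops from the rest; 2 of the 2^4 = 16 assignments to the other variables satisfy what remains.
With x1 = 0, by the same count on the reduced clause set, 0 assignments work.
Total: 2 + 0 = 2.

2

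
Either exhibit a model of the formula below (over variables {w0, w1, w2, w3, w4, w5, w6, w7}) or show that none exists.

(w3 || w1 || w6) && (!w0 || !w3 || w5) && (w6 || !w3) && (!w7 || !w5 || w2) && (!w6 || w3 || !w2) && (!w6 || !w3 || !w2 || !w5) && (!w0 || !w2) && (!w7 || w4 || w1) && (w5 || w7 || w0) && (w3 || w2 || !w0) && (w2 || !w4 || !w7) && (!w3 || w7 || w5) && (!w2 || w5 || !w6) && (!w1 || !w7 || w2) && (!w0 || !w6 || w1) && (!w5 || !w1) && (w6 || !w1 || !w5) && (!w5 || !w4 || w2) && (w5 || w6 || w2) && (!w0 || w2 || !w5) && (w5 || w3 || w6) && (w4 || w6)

Branch on w6: set w6 = true.
Branch on w3: set w3 = true.
Branch on w0: set w0 = false.
Branch on w2: set w2 = false.
Branch on w7: set w7 = false.
(w5) alone gives w5 = true.
(!w1) alone gives w1 = false.
(!w4) alone gives w4 = false.
This assignment satisfies each clause.

w0: false, w1: false, w2: false, w3: true, w4: false, w5: true, w6: true, w7: false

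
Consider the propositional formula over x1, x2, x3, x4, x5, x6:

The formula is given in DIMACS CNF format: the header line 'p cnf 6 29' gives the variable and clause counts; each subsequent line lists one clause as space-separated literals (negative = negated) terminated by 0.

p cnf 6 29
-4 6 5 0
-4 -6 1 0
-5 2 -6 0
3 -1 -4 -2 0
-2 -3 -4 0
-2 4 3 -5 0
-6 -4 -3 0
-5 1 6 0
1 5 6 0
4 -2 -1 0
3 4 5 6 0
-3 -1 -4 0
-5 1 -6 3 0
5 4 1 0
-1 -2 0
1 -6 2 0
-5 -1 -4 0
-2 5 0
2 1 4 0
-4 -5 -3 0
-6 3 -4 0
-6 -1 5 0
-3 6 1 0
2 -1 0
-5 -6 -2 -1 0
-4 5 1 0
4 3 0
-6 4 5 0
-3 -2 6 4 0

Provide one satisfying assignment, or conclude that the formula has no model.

x1 ↦ False, x2 ↦ True, x3 ↦ True, x4 ↦ False, x5 ↦ True, x6 ↦ True

Suppose x1 = False.
Suppose x4 = False.
The clause (x5) is unit, so x5 = True.
The clause (x6) is unit, so x6 = True.
The clause (x2) is unit, so x2 = True.
The clause (x3) is unit, so x3 = True.
All clauses are satisfied.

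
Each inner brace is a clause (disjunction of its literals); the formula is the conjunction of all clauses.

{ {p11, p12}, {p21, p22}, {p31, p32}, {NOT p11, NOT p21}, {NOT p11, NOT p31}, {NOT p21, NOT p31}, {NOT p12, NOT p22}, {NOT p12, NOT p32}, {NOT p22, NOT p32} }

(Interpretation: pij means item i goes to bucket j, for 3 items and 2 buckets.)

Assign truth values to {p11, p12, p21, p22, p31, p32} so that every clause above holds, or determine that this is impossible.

Suppose p11 = true.
From the singleton clause (NOT p21), p21 = false.
From the singleton clause (p22), p22 = true.
From the singleton clause (NOT p31), p31 = false.
From the singleton clause (p32), p32 = true.
Now (NOT p32) is unsatisfied and unit — conflict.
So p11 must be the other value — set p11 = false.
From the singleton clause (p12), p12 = true.
From the singleton clause (NOT p22), p22 = false.
From the singleton clause (p21), p21 = true.
From the singleton clause (NOT p31), p31 = false.
From the singleton clause (p32), p32 = true.
Now (NOT p32) is unsatisfied and unit — conflict.
Either choice for p11 ends in contradiction.

UNSATISFIABLE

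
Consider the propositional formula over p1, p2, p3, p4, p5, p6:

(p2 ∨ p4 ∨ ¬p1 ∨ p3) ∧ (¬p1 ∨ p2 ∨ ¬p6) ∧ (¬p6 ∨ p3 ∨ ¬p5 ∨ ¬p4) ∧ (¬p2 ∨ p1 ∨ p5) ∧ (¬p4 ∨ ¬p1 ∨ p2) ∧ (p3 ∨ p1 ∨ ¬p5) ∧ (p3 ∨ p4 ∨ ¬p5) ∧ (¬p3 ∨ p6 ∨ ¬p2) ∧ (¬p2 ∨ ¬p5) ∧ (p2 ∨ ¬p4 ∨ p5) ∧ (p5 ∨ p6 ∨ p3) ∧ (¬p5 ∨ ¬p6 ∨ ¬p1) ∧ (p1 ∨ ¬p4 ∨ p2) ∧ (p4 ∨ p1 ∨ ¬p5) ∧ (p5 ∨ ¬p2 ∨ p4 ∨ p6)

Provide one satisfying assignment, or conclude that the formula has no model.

p1 ↦ True; p2 ↦ False; p3 ↦ True; p4 ↦ False; p5 ↦ False; p6 ↦ False

Try p2 = False.
Try p1 = True.
From the singleton clause (¬p6), p6 = False.
From the singleton clause (¬p4), p4 = False.
From the singleton clause (p3), p3 = True.
No clause remains; p5 is free.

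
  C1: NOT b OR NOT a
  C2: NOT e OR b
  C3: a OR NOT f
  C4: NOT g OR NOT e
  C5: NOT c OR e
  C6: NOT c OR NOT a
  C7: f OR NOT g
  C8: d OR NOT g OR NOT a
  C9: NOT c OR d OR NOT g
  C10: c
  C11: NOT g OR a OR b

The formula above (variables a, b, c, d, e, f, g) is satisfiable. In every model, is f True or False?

False

Suppose f = true.
Unit clause (a) forces a = true.
Unit clause (NOT b) forces b = false.
Unit clause (NOT e) forces e = false.
Unit clause (NOT c) forces c = false.
That conflicts with the unit clause (c).
So every satisfying assignment has f = False.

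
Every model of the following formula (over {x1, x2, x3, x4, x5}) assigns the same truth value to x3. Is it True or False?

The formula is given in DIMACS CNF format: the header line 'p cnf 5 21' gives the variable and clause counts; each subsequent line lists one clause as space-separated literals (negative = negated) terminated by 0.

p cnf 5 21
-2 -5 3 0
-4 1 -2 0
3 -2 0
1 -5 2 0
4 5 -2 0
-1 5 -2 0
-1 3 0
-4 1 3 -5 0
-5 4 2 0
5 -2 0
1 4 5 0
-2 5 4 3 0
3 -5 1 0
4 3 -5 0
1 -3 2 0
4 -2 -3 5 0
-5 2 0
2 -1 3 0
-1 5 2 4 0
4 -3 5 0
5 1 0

Suppose x3 = False.
(¬x2) alone gives x2 = False.
(¬x1) alone gives x1 = False.
(¬x5) alone gives x5 = False.
That conflicts with the unit clause (x5).
So every satisfying assignment has x3 = True.

True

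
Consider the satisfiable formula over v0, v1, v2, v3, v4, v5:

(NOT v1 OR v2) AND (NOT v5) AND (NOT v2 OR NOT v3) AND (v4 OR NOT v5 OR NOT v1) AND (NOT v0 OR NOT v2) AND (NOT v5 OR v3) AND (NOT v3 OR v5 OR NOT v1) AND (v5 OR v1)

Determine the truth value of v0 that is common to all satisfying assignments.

False

Suppose v0 = true.
(NOT v5) alone gives v5 = false.
(NOT v2) alone gives v2 = false.
(NOT v1) alone gives v1 = false.
But (v1) is also a unit clause — contradiction.
So every satisfying assignment has v0 = False.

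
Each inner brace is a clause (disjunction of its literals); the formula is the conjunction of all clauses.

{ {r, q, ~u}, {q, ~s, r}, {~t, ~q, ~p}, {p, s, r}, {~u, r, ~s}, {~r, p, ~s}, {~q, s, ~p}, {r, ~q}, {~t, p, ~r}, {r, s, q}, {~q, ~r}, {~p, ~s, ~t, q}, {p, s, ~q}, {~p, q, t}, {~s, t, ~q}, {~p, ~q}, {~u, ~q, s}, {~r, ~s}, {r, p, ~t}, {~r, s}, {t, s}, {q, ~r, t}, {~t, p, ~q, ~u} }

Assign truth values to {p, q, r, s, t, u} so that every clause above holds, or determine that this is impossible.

UNSATISFIABLE

Case r = 1:
The clause (~q) is unit, so q = 0.
The clause (~s) is unit, so s = 0.
Now (s) is unsatisfied and unit — conflict.
That branch fails; take r = 0 instead.
The clause (~q) is unit, so q = 0.
The clause (~u) is unit, so u = 0.
The clause (~s) is unit, so s = 0.
Now (s) is unsatisfied and unit — conflict.
Neither r = 1 nor r = 0 works.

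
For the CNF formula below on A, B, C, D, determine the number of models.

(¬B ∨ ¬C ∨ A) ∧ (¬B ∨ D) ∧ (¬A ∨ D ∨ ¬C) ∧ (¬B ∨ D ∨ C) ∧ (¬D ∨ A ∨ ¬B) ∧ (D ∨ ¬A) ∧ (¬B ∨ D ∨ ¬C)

There are 2^4 = 16 truth assignments over (A, B, C, D).
Check each against the 7 clauses (columns in the order A, B, C, D):
  F F F F  ✓ satisfies all
  F F F T  ✓ satisfies all
  F F T F  ✓ satisfies all
  F F T T  ✓ satisfies all
  F T F F  ✗ fails (¬B ∨ D)
  F T F T  ✗ fails (¬D ∨ A ∨ ¬B)
  F T T F  ✗ fails (¬B ∨ ¬C ∨ A)
  F T T T  ✗ fails (¬B ∨ ¬C ∨ A)
  T F F F  ✗ fails (D ∨ ¬A)
  T F F T  ✓ satisfies all
  T F T F  ✗ fails (¬A ∨ D ∨ ¬C)
  T F T T  ✓ satisfies all
  T T F F  ✗ fails (¬B ∨ D)
  T T F T  ✓ satisfies all
  T T T F  ✗ fails (¬B ∨ D)
  T T T T  ✓ satisfies all
8 of the 16 rows are models.

8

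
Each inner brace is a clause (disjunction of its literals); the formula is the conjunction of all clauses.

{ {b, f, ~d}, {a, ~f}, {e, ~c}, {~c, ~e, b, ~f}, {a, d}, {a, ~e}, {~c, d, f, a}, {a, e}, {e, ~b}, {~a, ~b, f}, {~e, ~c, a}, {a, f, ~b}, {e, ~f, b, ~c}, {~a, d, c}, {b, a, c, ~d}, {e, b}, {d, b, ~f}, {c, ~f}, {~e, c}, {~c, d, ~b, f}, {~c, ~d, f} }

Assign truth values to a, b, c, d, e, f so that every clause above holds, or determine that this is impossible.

a ↦ 1; b ↦ 0; c ↦ 1; d ↦ 0; e ↦ 1; f ↦ 0

Try a = 1.
Try e = 1.
Unit clause (c) forces c = 1.
Try b = 0.
Unit clause (~f) forces f = 0.
Unit clause (~d) forces d = 0.
This assignment satisfies each clause.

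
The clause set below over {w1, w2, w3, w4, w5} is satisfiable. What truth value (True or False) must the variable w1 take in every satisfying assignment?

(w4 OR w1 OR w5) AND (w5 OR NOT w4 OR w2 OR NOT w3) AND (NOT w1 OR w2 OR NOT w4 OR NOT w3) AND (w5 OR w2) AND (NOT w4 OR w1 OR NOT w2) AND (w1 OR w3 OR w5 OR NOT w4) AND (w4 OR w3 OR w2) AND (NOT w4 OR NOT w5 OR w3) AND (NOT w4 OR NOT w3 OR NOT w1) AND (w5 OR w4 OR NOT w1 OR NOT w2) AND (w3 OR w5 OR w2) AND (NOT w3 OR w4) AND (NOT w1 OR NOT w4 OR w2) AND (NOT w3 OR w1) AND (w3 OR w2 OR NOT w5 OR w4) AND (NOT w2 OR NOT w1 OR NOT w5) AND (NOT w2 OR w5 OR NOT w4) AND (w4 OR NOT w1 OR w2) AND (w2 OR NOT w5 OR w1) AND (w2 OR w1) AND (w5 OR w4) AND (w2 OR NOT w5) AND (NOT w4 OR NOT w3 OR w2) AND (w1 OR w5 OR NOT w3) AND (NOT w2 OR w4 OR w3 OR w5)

Suppose w1 = true.
Try w5 = true.
(NOT w2) alone gives w2 = false.
But (w2) is also a unit clause — contradiction.
That branch fails; take w5 = false instead.
(w2) alone gives w2 = true.
(w4) alone gives w4 = true.
But (NOT w4) is also a unit clause — contradiction.
Both values of w5 lead to a conflict.
So every satisfying assignment has w1 = False.

False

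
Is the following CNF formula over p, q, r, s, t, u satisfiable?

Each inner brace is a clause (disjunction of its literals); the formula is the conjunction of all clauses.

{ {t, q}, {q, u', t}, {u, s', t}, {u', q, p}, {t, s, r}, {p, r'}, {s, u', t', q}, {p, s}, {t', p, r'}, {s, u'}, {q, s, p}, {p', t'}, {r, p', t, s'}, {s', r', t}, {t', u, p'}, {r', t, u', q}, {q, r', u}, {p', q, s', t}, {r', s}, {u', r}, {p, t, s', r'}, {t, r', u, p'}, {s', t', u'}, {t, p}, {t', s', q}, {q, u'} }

Yes

Branch on t: set t = 1.
(p') alone gives p = 0.
(r') alone gives r = 0.
(s) alone gives s = 1.
(u') alone gives u = 0.
(q) alone gives q = 1.
This assignment satisfies each clause.
A satisfying assignment: p: 0,  q: 1,  r: 0,  s: 1,  t: 1,  u: 0.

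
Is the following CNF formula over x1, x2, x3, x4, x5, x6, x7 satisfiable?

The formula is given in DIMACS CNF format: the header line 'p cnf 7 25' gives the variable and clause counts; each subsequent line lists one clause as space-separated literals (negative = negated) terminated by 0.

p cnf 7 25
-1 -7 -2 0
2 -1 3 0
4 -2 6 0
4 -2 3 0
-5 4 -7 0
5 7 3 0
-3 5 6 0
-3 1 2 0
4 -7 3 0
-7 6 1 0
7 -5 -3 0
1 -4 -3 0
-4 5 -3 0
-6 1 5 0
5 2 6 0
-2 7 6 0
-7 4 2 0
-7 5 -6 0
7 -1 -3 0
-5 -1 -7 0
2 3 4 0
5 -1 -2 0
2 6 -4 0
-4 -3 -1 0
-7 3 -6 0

Try x1 = True.
Try x7 = False.
The clause (¬x3) is unit, so x3 = False.
The clause (x2) is unit, so x2 = True.
The clause (x4) is unit, so x4 = True.
The clause (x5) is unit, so x5 = True.
The clause (x6) is unit, so x6 = True.
Every clause now holds.
A satisfying assignment: x1: True; x2: True; x3: False; x4: True; x5: True; x6: True; x7: False.

Yes, satisfiable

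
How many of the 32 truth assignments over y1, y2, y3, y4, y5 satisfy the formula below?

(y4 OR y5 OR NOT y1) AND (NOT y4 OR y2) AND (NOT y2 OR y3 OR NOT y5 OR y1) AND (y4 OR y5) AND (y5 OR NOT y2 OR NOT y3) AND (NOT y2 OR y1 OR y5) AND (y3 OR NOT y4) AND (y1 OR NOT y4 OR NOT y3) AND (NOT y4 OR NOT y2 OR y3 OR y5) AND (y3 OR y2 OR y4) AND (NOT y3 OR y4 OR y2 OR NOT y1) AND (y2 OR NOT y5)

4

There are 2^5 = 32 truth assignments over (y1, y2, y3, y4, y5).
Split on y3. With y3 = true, the clauses containing y3 are satisfied and NOT y3 drops from the rest; 3 of the 2^4 = 16 assignments to the other variables satisfy what remains.
With y3 = false, by the same count on the reduced clause set, 1 assignment works.
(One model: y1=F, y2=T, y3=T, y4=F, y5=T.)
Total: 3 + 1 = 4.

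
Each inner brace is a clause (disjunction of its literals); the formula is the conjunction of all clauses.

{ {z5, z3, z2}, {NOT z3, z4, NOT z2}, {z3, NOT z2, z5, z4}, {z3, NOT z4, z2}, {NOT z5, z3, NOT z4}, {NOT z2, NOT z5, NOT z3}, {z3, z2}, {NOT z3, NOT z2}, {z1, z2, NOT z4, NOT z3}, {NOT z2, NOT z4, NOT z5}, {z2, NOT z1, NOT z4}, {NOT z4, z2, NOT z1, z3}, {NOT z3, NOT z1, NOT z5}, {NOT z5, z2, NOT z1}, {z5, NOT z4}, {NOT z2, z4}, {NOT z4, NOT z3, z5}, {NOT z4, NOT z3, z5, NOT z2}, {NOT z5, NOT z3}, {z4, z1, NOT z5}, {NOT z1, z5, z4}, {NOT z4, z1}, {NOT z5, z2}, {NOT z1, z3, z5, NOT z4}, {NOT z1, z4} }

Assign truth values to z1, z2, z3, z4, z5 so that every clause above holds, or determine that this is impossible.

z1: false; z2: false; z3: true; z4: false; z5: false

Branch on z3: set z3 = true.
The clause (NOT z2) is unit, so z2 = false.
The clause (NOT z5) is unit, so z5 = false.
The clause (NOT z4) is unit, so z4 = false.
The clause (NOT z1) is unit, so z1 = false.
All clauses are satisfied.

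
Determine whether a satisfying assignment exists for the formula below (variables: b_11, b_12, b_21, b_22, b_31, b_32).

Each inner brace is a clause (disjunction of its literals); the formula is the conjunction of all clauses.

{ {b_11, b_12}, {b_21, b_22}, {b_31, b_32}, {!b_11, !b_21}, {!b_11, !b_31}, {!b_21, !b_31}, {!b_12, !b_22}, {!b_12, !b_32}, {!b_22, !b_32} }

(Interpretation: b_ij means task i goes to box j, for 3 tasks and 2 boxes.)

No

Try b_11 = true.
(!b_21) alone gives b_21 = false.
(b_22) alone gives b_22 = true.
(!b_31) alone gives b_31 = false.
(b_32) alone gives b_32 = true.
Now (!b_32) is unsatisfied and unit — conflict.
So b_11 must be the other value — set b_11 = false.
(b_12) alone gives b_12 = true.
(!b_22) alone gives b_22 = false.
(b_21) alone gives b_21 = true.
(!b_31) alone gives b_31 = false.
(b_32) alone gives b_32 = true.
Now (!b_32) is unsatisfied and unit — conflict.
Both values of b_11 lead to a conflict.
No assignment satisfies every clause.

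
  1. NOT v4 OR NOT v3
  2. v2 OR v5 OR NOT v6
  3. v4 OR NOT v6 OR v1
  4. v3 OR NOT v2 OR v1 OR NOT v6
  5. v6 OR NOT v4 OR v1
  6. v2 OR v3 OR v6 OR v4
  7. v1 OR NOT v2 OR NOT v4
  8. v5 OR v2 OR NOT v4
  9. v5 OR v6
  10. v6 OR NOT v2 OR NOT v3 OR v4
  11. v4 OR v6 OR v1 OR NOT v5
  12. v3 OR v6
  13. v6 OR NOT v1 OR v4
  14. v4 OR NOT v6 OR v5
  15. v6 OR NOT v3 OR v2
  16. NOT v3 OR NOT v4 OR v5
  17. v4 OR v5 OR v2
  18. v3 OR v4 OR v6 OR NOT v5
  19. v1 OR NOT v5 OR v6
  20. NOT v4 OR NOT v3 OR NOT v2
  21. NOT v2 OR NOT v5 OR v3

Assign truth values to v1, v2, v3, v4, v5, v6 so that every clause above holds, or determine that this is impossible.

Suppose v4 = false.
Suppose v6 = true.
(v1) alone gives v1 = true.
(v5) alone gives v5 = true.
Suppose v2 = false.
All clauses hold; v3 can take either value.

v1: true, v2: false, v3: true, v4: false, v5: true, v6: true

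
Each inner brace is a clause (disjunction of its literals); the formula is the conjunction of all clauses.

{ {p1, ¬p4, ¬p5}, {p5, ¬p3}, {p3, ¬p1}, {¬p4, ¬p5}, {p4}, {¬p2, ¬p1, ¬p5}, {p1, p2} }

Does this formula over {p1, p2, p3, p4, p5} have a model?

The clause (p4) is unit, so p4 = True.
The clause (¬p5) is unit, so p5 = False.
The clause (¬p3) is unit, so p3 = False.
The clause (¬p1) is unit, so p1 = False.
The clause (p2) is unit, so p2 = True.
Every clause now holds.
A satisfying assignment: p1=False, p2=True, p3=False, p4=True, p5=False.

Satisfiable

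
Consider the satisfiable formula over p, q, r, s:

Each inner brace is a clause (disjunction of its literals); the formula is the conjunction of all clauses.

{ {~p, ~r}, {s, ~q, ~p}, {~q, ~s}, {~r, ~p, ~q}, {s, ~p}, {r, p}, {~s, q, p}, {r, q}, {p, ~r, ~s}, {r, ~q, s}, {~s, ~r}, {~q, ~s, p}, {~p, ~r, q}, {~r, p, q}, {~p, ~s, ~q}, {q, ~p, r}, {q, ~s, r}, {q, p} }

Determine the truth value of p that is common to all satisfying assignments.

False

Suppose p = 1.
Unit clause (~r) forces r = 0.
Unit clause (s) forces s = 1.
Unit clause (~q) forces q = 0.
But (q) is also a unit clause — contradiction.
So every satisfying assignment has p = False.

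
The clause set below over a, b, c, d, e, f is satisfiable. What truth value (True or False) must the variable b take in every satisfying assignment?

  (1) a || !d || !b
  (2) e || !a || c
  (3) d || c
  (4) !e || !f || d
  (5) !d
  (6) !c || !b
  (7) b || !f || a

Suppose b = true.
From the singleton clause (!d), d = false.
From the singleton clause (c), c = true.
But (!c) is also a unit clause — contradiction.
So every satisfying assignment has b = False.

False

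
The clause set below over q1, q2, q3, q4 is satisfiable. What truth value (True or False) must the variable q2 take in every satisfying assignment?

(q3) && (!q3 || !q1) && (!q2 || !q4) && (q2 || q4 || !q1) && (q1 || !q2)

False

Suppose q2 = true.
From the singleton clause (q3), q3 = true.
From the singleton clause (!q1), q1 = false.
But (q1) is also a unit clause — contradiction.
So every satisfying assignment has q2 = False.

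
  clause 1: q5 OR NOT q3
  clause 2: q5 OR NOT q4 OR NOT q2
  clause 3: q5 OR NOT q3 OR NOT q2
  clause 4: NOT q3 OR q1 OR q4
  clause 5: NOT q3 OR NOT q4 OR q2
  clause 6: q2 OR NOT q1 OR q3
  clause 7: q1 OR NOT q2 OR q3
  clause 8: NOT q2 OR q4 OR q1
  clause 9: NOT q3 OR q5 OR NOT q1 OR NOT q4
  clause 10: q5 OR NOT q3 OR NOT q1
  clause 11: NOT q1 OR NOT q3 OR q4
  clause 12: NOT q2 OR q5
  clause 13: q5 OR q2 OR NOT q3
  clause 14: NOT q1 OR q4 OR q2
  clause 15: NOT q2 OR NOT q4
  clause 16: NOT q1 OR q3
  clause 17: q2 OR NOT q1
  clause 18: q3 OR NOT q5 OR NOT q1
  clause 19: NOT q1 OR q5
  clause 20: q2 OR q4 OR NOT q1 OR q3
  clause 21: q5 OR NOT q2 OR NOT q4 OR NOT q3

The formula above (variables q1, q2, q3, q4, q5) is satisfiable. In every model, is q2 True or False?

Suppose q2 = true.
Unit clause (q5) forces q5 = true.
Unit clause (NOT q4) forces q4 = false.
Unit clause (q1) forces q1 = true.
Unit clause (NOT q3) forces q3 = false.
Now (q3) is unsatisfied and unit — conflict.
So every satisfying assignment has q2 = False.

False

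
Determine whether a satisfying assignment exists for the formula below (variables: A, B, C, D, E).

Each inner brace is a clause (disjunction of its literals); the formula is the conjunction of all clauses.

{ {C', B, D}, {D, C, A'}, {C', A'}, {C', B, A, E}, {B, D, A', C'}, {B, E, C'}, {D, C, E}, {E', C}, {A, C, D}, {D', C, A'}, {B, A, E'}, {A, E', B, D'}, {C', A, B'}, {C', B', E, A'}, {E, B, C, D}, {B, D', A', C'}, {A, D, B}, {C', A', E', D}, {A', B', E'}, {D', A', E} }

Suppose C = 0.
From the singleton clause (E'), E = 0.
From the singleton clause (D), D = 1.
From the singleton clause (A'), A = 0.
Every clause is now satisfied; B is unconstrained.
A satisfying assignment: A=0,  B=0,  C=0,  D=1,  E=0.

Yes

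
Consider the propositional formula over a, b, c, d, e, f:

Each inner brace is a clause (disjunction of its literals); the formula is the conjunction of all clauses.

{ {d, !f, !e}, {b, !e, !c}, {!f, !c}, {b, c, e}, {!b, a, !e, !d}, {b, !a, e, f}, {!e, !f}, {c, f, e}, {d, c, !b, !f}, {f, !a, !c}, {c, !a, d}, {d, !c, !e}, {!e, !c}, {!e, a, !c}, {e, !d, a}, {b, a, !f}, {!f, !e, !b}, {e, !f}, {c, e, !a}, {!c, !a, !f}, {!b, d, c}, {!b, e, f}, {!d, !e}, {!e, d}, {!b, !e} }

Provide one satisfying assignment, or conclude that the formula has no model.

a ↦ false; b ↦ false; c ↦ true; d ↦ false; e ↦ false; f ↦ false

Case f = false:
Case c = true:
(!a) alone gives a = false.
(!e) alone gives e = false.
(!d) alone gives d = false.
(!b) alone gives b = false.
All clauses are satisfied.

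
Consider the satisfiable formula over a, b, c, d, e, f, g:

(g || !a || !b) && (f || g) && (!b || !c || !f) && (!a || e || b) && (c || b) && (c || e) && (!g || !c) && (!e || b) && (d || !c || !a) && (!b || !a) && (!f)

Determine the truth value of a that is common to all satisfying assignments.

False

Suppose a = true.
The clause (!b) is unit, so b = false.
The clause (e) is unit, so e = true.
That conflicts with the unit clause (!e).
So every satisfying assignment has a = False.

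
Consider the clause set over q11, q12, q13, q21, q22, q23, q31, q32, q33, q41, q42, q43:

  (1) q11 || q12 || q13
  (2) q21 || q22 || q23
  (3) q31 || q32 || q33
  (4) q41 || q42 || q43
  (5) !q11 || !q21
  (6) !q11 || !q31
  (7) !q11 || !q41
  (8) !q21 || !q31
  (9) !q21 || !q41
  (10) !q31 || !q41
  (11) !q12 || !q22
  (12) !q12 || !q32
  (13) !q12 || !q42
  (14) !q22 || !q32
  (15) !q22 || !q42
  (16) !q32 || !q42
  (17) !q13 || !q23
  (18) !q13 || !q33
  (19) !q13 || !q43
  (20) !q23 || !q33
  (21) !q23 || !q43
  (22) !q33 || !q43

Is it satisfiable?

Suppose q11 = false.
Suppose q12 = true.
From the singleton clause (!q22), q22 = false.
From the singleton clause (!q32), q32 = false.
From the singleton clause (!q42), q42 = false.
Suppose q21 = true.
From the singleton clause (!q31), q31 = false.
From the singleton clause (q33), q33 = true.
From the singleton clause (!q41), q41 = false.
From the singleton clause (q43), q43 = true.
But (!q43) is also a unit clause — contradiction.
Backtrack on q21: now try q21 = false.
From the singleton clause (q23), q23 = true.
From the singleton clause (!q13), q13 = false.
From the singleton clause (!q33), q33 = false.
From the singleton clause (q31), q31 = true.
From the singleton clause (!q41), q41 = false.
From the singleton clause (q43), q43 = true.
But (!q43) is also a unit clause — contradiction.
Either choice for q21 ends in contradiction.
Backtrack on q12: now try q12 = false.
From the singleton clause (q13), q13 = true.
From the singleton clause (!q23), q23 = false.
From the singleton clause (!q33), q33 = false.
From the singleton clause (!q43), q43 = false.
Suppose q21 = true.
From the singleton clause (!q31), q31 = false.
From the singleton clause (q32), q32 = true.
From the singleton clause (!q41), q41 = false.
From the singleton clause (q42), q42 = true.
But (!q42) is also a unit clause — contradiction.
Backtrack on q21: now try q21 = false.
From the singleton clause (q22), q22 = true.
From the singleton clause (!q32), q32 = false.
From the singleton clause (q31), q31 = true.
From the singleton clause (!q41), q41 = false.
From the singleton clause (q42), q42 = true.
But (!q42) is also a unit clause — contradiction.
Either choice for q21 ends in contradiction.
Either choice for q12 ends in contradiction.
Backtrack on q11: now try q11 = true.
From the singleton clause (!q21), q21 = false.
From the singleton clause (!q31), q31 = false.
From the singleton clause (!q41), q41 = false.
Suppose q22 = true.
From the singleton clause (!q12), q12 = false.
From the singleton clause (!q32), q32 = false.
From the singleton clause (q33), q33 = true.
From the singleton clause (!q42), q42 = false.
From the singleton clause (q43), q43 = true.
But (!q43) is also a unit clause — contradiction.
Backtrack on q22: now try q22 = false.
From the singleton clause (q23), q23 = true.
From the singleton clause (!q13), q13 = false.
From the singleton clause (!q33), q33 = false.
From the singleton clause (q32), q32 = true.
From the singleton clause (!q12), q12 = false.
From the singleton clause (!q42), q42 = false.
From the singleton clause (q43), q43 = true.
But (!q43) is also a unit clause — contradiction.
Either choice for q22 ends in contradiction.
Either choice for q11 ends in contradiction.
No assignment satisfies every clause.

No, unsatisfiable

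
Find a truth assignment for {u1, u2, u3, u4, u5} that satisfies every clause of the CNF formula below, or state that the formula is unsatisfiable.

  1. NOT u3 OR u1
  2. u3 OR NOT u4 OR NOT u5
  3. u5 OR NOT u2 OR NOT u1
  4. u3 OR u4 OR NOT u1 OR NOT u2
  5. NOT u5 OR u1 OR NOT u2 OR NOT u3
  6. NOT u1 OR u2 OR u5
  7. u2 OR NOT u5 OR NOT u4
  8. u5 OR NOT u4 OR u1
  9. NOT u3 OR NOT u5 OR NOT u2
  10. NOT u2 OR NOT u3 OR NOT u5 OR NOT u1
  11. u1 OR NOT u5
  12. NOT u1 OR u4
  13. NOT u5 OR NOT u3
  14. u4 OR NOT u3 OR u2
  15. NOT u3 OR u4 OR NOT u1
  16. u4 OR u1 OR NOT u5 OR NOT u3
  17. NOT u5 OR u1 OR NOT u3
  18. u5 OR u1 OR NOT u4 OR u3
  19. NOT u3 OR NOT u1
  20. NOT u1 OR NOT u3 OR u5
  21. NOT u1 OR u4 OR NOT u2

Branch on u3: set u3 = false.
Branch on u4: set u4 = false.
(NOT u1) alone gives u1 = false.
(NOT u5) alone gives u5 = false.
Every clause is now satisfied; u2 is unconstrained.

u1: false; u2: false; u3: false; u4: false; u5: false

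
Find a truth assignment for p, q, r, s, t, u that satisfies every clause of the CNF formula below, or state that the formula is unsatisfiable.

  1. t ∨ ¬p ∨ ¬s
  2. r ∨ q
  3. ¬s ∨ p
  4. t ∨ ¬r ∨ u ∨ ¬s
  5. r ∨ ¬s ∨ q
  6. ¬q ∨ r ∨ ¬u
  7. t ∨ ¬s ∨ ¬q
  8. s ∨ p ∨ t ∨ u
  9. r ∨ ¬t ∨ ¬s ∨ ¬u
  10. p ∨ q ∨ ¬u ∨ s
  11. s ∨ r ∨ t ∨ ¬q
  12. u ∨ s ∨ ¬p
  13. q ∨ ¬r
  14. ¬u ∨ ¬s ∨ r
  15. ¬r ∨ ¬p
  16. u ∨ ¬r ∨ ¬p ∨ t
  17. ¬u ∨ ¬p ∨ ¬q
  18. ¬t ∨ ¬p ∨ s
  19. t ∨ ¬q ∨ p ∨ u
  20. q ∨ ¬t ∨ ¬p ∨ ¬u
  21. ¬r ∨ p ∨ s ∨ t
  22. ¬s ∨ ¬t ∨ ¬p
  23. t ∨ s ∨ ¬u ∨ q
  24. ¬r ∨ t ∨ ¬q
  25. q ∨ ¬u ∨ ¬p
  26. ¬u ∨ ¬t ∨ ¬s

p=False,  q=True,  r=True,  s=False,  t=True,  u=True

Case r = True:
From the singleton clause (q), q = True.
From the singleton clause (¬p), p = False.
From the singleton clause (¬s), s = False.
From the singleton clause (t), t = True.
Every clause is now satisfied; u is unconstrained.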